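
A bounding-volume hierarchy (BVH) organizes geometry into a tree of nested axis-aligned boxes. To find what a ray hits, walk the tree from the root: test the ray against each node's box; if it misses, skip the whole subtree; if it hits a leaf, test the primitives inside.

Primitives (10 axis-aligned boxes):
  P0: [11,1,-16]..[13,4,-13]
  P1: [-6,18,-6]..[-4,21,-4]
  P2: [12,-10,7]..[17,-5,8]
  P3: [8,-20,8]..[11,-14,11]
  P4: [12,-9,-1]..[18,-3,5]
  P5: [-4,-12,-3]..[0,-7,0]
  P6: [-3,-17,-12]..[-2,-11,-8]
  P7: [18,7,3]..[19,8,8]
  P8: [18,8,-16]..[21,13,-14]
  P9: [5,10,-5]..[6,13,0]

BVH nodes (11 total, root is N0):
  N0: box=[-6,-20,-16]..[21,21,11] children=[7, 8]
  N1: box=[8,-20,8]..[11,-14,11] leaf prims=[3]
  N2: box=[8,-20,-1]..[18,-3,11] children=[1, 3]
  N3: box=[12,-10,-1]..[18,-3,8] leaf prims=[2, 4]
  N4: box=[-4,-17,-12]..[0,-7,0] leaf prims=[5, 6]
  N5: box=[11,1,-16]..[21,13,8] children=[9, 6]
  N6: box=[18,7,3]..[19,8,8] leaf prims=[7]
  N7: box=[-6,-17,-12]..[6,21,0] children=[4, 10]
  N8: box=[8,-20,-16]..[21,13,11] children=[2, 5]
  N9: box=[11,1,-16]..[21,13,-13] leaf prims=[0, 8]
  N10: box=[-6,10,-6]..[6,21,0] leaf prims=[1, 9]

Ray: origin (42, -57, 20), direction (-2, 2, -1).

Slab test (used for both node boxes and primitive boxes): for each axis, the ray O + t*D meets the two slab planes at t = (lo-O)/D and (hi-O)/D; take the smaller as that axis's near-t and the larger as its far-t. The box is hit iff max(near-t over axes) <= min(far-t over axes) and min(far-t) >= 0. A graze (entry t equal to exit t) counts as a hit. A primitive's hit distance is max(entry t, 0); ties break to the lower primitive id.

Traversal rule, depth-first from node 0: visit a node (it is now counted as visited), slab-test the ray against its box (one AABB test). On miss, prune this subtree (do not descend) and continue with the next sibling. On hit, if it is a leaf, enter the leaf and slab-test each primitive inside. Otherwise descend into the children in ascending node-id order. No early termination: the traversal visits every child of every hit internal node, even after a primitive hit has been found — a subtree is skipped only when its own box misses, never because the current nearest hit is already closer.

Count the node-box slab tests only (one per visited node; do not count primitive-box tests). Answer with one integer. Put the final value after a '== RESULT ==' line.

Traverse from the root:
N0 x:[21/2,24] y:[37/2,39] z:[9,36] -> hit [37/2,24], descend [7, 8]
  N7 x:[18,24] y:[20,39] z:[20,32] -> hit [20,24], descend [4, 10]
    N4 x:[21,23] y:[20,25] z:[20,32] -> hit [21,23] leaf, test {P5@t=45/2, P6(miss)}
    N10 x:[18,24] y:[67/2,39] z:[20,26] -> miss, prune
  N8 x:[21/2,17] y:[37/2,35] z:[9,36] -> miss, prune

Visited [0, 7, 4, 10, 8]. Tests: 5 box, 1 leaf. Nearest: P5.

== RESULT ==
5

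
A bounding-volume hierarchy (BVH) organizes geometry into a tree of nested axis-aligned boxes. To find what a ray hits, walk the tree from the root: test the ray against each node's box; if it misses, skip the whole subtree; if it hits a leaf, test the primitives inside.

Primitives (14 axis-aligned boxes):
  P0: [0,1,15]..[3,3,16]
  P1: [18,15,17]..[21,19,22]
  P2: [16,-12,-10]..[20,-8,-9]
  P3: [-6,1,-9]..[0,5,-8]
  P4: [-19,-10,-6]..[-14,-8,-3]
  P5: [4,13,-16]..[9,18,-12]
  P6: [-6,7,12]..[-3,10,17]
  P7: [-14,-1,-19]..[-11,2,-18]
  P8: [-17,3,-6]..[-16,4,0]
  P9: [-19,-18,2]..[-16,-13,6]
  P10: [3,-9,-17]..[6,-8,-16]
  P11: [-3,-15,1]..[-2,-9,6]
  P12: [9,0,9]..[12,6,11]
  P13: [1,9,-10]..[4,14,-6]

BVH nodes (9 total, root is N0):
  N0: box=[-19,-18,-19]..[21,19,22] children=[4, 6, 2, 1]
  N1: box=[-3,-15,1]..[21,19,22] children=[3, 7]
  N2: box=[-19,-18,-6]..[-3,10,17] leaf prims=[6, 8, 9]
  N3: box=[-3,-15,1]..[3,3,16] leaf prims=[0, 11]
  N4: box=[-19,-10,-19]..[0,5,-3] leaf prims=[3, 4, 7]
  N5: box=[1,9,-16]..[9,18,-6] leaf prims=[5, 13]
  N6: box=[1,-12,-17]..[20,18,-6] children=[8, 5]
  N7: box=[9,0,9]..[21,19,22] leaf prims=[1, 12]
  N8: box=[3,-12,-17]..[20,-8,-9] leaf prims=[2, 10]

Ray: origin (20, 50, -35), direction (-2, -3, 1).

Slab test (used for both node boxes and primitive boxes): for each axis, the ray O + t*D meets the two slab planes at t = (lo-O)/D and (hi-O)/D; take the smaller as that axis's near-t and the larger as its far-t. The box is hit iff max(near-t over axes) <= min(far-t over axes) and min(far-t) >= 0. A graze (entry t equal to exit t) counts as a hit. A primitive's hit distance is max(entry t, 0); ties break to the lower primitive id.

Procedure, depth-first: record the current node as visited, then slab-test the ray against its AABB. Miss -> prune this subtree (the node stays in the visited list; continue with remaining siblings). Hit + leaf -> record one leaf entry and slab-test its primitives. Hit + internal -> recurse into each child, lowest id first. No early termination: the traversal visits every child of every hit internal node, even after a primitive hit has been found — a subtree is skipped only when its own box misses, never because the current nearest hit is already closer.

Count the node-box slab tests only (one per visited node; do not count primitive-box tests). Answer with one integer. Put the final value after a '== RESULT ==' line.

Trace the traversal:
N0 x:[-1/2,39/2] y:[31/3,68/3] z:[16,57] -> hit [16,39/2], descend [1, 2, 4, 6]
  N1 x:[-1/2,23/2] y:[31/3,65/3] z:[36,57] -> miss, prune
  N2 x:[23/2,39/2] y:[40/3,68/3] z:[29,52] -> miss, prune
  N4 x:[10,39/2] y:[15,20] z:[16,32] -> hit [16,39/2] leaf, test {P3(miss), P4(miss), P7@t=16}
  N6 x:[0,19/2] y:[32/3,62/3] z:[18,29] -> miss, prune

Summary -> nodes [0, 1, 2, 4, 6]; box-tests=5; leaf-entries=1; first=P7

== RESULT ==
5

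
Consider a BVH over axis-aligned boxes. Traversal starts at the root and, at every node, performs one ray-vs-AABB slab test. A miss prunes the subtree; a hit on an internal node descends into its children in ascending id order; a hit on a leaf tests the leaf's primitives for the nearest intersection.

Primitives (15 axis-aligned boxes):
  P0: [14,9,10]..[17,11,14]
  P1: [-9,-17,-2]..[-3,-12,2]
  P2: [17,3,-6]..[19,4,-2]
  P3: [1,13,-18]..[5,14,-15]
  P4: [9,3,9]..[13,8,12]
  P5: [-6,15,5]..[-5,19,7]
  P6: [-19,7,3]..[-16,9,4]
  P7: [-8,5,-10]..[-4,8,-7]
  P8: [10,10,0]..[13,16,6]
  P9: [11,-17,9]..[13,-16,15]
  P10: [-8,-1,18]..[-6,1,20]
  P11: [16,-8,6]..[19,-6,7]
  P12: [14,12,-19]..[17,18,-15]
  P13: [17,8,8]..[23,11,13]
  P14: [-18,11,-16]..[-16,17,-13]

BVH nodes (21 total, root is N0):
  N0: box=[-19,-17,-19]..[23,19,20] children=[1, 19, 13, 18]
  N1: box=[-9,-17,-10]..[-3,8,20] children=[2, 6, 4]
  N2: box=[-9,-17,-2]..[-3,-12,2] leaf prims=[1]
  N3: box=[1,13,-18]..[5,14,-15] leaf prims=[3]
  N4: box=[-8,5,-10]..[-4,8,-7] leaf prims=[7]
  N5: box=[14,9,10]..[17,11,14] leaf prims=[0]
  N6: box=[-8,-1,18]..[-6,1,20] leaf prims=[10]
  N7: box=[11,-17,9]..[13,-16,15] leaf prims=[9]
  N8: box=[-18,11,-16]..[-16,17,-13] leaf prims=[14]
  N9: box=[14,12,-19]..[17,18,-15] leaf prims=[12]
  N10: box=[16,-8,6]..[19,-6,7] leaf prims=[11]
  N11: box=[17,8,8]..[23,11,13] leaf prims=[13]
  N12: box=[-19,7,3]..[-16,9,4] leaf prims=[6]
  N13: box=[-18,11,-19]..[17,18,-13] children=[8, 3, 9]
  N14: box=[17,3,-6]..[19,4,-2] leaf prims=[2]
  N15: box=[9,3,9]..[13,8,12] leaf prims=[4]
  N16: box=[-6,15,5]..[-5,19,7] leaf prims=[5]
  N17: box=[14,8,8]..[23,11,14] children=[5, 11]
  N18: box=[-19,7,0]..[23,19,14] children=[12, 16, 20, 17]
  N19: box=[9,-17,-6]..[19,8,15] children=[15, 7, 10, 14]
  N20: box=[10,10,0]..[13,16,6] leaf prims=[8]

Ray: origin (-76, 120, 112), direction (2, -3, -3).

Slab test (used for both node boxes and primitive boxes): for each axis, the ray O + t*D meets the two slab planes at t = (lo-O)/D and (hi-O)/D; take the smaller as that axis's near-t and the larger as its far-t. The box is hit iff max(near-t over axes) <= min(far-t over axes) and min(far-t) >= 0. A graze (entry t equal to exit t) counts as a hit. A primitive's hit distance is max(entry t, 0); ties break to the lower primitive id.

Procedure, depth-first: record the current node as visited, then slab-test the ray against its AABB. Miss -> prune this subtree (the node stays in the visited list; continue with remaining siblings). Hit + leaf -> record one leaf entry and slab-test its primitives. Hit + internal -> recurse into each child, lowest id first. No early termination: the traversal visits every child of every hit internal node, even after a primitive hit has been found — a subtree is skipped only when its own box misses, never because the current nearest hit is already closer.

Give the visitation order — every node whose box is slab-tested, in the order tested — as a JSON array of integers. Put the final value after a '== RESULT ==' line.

Traverse from the root:
N0 x:[57/2,99/2] y:[101/3,137/3] z:[92/3,131/3] -> hit [101/3,131/3], descend [1, 13, 18, 19]
  N1 x:[67/2,73/2] y:[112/3,137/3] z:[92/3,122/3] -> miss, prune
  N13 x:[29,93/2] y:[34,109/3] z:[125/3,131/3] -> miss, prune
  N18 x:[57/2,99/2] y:[101/3,113/3] z:[98/3,112/3] -> hit [101/3,112/3], descend [12, 16, 17, 20]
    N12 x:[57/2,30] y:[37,113/3] z:[36,109/3] -> miss, prune
    N16 x:[35,71/2] y:[101/3,35] z:[35,107/3] -> hit [35,35] leaf, test {P5@t=35}
    N17 x:[45,99/2] y:[109/3,112/3] z:[98/3,104/3] -> miss, prune
    N20 x:[43,89/2] y:[104/3,110/3] z:[106/3,112/3] -> miss, prune
  N19 x:[85/2,95/2] y:[112/3,137/3] z:[97/3,118/3] -> miss, prune

9 AABB tests over nodes [0, 1, 13, 18, 12, 16, 17, 20, 19]; 1 leaf entered; closest P5.

== RESULT ==
[0, 1, 13, 18, 12, 16, 17, 20, 19]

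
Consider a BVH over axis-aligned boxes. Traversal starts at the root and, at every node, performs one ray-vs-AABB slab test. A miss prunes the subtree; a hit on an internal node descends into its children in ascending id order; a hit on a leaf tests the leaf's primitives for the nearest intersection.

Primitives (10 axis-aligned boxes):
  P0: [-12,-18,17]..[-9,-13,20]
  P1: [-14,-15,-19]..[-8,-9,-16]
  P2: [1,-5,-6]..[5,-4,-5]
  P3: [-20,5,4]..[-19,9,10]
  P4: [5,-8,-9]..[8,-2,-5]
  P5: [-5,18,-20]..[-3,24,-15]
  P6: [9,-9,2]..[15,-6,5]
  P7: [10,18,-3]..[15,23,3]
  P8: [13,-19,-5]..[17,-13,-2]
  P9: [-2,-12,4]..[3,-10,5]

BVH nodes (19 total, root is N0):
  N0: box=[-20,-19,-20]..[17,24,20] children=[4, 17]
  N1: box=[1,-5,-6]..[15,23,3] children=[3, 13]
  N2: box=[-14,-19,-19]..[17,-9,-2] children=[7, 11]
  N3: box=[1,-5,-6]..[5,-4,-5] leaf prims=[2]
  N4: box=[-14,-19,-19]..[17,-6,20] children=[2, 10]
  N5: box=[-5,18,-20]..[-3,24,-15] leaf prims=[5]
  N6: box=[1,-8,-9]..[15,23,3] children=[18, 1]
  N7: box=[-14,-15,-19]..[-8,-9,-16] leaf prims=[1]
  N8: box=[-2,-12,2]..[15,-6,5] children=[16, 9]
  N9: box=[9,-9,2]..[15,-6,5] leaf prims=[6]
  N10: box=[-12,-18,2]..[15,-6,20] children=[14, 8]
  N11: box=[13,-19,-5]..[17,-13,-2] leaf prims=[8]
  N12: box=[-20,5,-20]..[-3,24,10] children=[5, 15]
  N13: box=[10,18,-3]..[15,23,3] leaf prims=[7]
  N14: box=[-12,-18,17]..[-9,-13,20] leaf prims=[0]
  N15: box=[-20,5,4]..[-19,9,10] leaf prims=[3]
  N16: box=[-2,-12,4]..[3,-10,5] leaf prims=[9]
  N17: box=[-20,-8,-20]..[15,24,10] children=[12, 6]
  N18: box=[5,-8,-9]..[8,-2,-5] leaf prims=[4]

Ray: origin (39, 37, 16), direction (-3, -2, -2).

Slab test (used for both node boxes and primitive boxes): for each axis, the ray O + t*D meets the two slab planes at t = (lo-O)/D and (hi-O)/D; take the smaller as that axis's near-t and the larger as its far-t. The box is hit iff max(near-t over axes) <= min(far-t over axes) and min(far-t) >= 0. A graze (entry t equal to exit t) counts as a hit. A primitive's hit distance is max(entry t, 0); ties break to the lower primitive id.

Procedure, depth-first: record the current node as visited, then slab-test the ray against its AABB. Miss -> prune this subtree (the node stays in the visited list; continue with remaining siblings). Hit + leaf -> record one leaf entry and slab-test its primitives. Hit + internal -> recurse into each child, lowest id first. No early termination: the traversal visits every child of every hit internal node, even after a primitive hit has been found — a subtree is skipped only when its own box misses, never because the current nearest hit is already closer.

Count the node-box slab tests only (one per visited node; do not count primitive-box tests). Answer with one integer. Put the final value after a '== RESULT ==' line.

Walk:
N0 x:[22/3,59/3] y:[13/2,28] z:[-2,18] -> hit [22/3,18], descend [4, 17]
  N4 x:[22/3,53/3] y:[43/2,28] z:[-2,35/2] -> miss, prune
  N17 x:[8,59/3] y:[13/2,45/2] z:[3,18] -> hit [8,18], descend [6, 12]
    N6 x:[8,38/3] y:[7,45/2] z:[13/2,25/2] -> hit [8,25/2], descend [1, 18]
      N1 x:[8,38/3] y:[7,21] z:[13/2,11] -> hit [8,11], descend [3, 13]
        N3 x:[34/3,38/3] y:[41/2,21] z:[21/2,11] -> miss, prune
        N13 x:[8,29/3] y:[7,19/2] z:[13/2,19/2] -> hit [8,19/2] leaf, test {P7@t=8}
      N18 x:[31/3,34/3] y:[39/2,45/2] z:[21/2,25/2] -> miss, prune
    N12 x:[14,59/3] y:[13/2,16] z:[3,18] -> hit [14,16], descend [5, 15]
      N5 x:[14,44/3] y:[13/2,19/2] z:[31/2,18] -> miss, prune
      N15 x:[58/3,59/3] y:[14,16] z:[3,6] -> miss, prune

order=[0, 4, 17, 6, 1, 3, 13, 18, 12, 5, 15]  |boxes|=11  |leaves|=1  hit=P7

== RESULT ==
11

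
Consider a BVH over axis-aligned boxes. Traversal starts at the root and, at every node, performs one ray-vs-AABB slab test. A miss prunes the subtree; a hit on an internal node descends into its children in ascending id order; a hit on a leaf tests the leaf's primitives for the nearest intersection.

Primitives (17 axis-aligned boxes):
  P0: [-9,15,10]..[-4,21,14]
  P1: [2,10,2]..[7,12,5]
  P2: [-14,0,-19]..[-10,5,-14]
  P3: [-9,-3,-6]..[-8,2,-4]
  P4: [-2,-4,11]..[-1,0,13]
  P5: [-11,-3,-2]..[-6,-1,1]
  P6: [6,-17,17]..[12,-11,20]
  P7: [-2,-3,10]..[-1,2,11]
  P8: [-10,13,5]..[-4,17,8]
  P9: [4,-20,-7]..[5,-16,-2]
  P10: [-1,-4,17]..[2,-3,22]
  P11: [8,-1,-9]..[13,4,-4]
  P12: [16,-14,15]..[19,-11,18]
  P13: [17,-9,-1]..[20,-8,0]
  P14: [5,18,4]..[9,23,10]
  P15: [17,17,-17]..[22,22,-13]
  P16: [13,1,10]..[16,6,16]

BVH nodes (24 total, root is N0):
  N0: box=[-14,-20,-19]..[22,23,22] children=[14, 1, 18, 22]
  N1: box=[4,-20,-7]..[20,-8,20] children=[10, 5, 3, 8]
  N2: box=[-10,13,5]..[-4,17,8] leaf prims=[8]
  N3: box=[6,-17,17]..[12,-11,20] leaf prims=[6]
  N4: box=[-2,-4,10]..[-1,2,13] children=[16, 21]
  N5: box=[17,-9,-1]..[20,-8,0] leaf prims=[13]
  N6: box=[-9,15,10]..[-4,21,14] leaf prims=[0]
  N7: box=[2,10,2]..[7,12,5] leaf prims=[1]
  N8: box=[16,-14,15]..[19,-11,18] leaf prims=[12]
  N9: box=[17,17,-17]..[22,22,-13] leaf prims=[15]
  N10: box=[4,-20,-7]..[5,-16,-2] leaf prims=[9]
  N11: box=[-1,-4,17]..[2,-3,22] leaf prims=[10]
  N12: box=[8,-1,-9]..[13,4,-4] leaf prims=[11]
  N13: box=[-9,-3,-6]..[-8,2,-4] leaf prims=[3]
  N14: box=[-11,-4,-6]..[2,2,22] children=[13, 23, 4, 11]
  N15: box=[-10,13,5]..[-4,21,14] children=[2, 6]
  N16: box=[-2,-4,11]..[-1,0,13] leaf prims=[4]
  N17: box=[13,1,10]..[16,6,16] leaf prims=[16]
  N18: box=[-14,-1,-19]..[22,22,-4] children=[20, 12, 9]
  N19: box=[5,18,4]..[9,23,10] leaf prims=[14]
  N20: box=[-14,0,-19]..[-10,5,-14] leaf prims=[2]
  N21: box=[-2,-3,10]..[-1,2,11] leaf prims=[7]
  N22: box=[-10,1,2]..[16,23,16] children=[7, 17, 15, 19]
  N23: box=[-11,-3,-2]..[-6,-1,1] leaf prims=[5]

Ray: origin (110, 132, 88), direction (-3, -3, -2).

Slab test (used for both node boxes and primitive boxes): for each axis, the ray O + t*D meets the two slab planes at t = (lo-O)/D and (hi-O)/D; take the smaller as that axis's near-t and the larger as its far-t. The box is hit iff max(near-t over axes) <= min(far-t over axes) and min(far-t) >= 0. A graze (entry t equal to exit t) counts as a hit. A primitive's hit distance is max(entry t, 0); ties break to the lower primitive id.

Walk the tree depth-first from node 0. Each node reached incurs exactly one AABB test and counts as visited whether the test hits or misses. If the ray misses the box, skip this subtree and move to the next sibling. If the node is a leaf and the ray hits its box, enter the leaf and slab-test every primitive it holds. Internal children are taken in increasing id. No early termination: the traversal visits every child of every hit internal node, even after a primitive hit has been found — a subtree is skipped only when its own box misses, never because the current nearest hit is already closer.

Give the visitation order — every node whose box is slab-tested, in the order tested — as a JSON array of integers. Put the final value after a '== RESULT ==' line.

Walk:
N0 x:[88/3,124/3] y:[109/3,152/3] z:[33,107/2] -> hit [109/3,124/3], descend [1, 14, 18, 22]
  N1 x:[30,106/3] y:[140/3,152/3] z:[34,95/2] -> miss, prune
  N14 x:[36,121/3] y:[130/3,136/3] z:[33,47] -> miss, prune
  N18 x:[88/3,124/3] y:[110/3,133/3] z:[46,107/2] -> miss, prune
  N22 x:[94/3,40] y:[109/3,131/3] z:[36,43] -> hit [109/3,40], descend [7, 15, 17, 19]
    N7 x:[103/3,36] y:[40,122/3] z:[83/2,43] -> miss, prune
    N15 x:[38,40] y:[37,119/3] z:[37,83/2] -> hit [38,119/3], descend [2, 6]
      N2 x:[38,40] y:[115/3,119/3] z:[40,83/2] -> miss, prune
      N6 x:[38,119/3] y:[37,39] z:[37,39] -> hit [38,39] leaf, test {P0@t=38}
    N17 x:[94/3,97/3] y:[42,131/3] z:[36,39] -> miss, prune
    N19 x:[101/3,35] y:[109/3,38] z:[39,42] -> miss, prune

order=[0, 1, 14, 18, 22, 7, 15, 2, 6, 17, 19]  |boxes|=11  |leaves|=1  hit=P0

== RESULT ==
[0, 1, 14, 18, 22, 7, 15, 2, 6, 17, 19]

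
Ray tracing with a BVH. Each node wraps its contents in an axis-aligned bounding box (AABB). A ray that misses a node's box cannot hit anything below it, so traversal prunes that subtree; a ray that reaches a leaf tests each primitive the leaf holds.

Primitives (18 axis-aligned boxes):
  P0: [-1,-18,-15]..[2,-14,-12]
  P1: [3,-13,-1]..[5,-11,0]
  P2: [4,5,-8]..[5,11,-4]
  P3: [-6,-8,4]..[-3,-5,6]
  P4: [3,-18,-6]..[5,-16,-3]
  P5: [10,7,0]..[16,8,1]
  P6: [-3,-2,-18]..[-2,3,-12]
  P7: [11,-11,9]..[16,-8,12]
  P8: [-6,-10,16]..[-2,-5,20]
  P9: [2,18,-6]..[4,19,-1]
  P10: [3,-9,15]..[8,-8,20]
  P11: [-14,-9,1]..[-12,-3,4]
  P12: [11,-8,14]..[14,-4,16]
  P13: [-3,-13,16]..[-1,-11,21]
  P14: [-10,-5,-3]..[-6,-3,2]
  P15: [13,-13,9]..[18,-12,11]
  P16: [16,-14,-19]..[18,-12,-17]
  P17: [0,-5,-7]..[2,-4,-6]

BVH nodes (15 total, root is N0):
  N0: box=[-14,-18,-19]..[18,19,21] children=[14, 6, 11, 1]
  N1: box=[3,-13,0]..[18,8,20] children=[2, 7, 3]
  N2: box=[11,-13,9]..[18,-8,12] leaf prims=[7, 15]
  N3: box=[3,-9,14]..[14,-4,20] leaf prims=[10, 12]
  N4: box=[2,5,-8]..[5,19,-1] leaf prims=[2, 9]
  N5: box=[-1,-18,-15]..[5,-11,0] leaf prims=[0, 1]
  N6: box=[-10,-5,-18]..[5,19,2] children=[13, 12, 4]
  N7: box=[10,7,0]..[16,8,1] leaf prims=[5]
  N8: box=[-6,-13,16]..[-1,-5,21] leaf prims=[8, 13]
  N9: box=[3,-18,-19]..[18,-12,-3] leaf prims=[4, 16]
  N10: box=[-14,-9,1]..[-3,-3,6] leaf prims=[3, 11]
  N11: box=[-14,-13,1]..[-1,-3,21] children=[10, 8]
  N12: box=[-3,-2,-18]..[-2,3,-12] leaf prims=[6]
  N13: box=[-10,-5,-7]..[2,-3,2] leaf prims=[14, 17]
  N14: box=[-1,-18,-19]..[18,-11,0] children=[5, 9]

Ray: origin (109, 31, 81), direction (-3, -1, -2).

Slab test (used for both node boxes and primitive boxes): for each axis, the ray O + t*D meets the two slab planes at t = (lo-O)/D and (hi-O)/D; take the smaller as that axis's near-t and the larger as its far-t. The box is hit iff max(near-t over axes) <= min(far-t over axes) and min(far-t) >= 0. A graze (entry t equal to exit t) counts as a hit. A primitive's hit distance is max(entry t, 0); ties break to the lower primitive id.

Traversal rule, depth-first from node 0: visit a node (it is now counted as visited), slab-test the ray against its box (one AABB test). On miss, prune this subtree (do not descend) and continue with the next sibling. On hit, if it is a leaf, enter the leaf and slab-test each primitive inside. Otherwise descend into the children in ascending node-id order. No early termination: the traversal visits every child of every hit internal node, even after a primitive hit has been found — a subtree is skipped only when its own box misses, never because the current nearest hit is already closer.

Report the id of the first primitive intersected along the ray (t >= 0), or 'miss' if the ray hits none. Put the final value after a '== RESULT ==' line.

Traverse from the root:
N0 x:[91/3,41] y:[12,49] z:[30,50] -> hit [91/3,41], descend [1, 6, 11, 14]
  N1 x:[91/3,106/3] y:[23,44] z:[61/2,81/2] -> hit [61/2,106/3], descend [2, 3, 7]
    N2 x:[91/3,98/3] y:[39,44] z:[69/2,36] -> miss, prune
    N3 x:[95/3,106/3] y:[35,40] z:[61/2,67/2] -> miss, prune
    N7 x:[31,33] y:[23,24] z:[40,81/2] -> miss, prune
  N6 x:[104/3,119/3] y:[12,36] z:[79/2,99/2] -> miss, prune
  N11 x:[110/3,41] y:[34,44] z:[30,40] -> hit [110/3,40], descend [8, 10]
    N8 x:[110/3,115/3] y:[36,44] z:[30,65/2] -> miss, prune
    N10 x:[112/3,41] y:[34,40] z:[75/2,40] -> hit [75/2,40] leaf, test {P3@t=75/2, P11(miss)}
  N14 x:[91/3,110/3] y:[42,49] z:[81/2,50] -> miss, prune

Visited [0, 1, 2, 3, 7, 6, 11, 8, 10, 14]. Tests: 10 box, 1 leaf. Nearest: P3.

== RESULT ==
3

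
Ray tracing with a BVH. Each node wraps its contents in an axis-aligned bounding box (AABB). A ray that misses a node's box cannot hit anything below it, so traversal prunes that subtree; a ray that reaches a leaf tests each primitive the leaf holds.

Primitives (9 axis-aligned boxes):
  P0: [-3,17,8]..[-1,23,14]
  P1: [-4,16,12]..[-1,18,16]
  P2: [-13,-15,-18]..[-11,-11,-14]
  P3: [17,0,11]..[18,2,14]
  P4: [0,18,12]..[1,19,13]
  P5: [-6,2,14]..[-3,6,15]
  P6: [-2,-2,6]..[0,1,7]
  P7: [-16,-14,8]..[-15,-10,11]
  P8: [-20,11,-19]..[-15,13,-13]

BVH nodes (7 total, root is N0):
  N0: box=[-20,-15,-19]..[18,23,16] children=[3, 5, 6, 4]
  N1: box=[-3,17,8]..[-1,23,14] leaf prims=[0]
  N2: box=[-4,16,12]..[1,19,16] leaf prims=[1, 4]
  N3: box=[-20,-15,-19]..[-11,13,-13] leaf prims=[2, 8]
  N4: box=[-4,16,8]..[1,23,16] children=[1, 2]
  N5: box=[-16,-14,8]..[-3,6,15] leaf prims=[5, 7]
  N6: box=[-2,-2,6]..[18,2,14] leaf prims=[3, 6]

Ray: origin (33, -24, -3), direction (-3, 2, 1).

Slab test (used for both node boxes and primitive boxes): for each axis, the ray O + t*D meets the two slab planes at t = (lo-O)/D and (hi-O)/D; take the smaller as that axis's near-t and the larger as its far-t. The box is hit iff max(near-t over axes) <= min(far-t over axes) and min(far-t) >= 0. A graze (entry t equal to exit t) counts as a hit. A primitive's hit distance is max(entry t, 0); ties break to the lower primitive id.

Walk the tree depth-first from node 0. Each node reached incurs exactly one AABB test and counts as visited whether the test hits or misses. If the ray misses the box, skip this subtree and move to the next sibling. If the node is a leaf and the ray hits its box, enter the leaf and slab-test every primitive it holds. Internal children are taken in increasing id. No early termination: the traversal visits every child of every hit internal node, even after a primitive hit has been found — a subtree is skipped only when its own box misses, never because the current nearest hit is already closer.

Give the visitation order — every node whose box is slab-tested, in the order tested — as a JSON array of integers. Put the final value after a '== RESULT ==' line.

Traverse from the root:
N0 x:[5,53/3] y:[9/2,47/2] z:[-16,19] -> hit [5,53/3], descend [3, 4, 5, 6]
  N3 x:[44/3,53/3] y:[9/2,37/2] z:[-16,-10] -> miss, prune
  N4 x:[32/3,37/3] y:[20,47/2] z:[11,19] -> miss, prune
  N5 x:[12,49/3] y:[5,15] z:[11,18] -> hit [12,15] leaf, test {P5(miss), P7(miss)}
  N6 x:[5,35/3] y:[11,13] z:[9,17] -> hit [11,35/3] leaf, test {P3(miss), P6(miss)}

Summary -> nodes [0, 3, 4, 5, 6]; box-tests=5; leaf-entries=2; first=miss

== RESULT ==
[0, 3, 4, 5, 6]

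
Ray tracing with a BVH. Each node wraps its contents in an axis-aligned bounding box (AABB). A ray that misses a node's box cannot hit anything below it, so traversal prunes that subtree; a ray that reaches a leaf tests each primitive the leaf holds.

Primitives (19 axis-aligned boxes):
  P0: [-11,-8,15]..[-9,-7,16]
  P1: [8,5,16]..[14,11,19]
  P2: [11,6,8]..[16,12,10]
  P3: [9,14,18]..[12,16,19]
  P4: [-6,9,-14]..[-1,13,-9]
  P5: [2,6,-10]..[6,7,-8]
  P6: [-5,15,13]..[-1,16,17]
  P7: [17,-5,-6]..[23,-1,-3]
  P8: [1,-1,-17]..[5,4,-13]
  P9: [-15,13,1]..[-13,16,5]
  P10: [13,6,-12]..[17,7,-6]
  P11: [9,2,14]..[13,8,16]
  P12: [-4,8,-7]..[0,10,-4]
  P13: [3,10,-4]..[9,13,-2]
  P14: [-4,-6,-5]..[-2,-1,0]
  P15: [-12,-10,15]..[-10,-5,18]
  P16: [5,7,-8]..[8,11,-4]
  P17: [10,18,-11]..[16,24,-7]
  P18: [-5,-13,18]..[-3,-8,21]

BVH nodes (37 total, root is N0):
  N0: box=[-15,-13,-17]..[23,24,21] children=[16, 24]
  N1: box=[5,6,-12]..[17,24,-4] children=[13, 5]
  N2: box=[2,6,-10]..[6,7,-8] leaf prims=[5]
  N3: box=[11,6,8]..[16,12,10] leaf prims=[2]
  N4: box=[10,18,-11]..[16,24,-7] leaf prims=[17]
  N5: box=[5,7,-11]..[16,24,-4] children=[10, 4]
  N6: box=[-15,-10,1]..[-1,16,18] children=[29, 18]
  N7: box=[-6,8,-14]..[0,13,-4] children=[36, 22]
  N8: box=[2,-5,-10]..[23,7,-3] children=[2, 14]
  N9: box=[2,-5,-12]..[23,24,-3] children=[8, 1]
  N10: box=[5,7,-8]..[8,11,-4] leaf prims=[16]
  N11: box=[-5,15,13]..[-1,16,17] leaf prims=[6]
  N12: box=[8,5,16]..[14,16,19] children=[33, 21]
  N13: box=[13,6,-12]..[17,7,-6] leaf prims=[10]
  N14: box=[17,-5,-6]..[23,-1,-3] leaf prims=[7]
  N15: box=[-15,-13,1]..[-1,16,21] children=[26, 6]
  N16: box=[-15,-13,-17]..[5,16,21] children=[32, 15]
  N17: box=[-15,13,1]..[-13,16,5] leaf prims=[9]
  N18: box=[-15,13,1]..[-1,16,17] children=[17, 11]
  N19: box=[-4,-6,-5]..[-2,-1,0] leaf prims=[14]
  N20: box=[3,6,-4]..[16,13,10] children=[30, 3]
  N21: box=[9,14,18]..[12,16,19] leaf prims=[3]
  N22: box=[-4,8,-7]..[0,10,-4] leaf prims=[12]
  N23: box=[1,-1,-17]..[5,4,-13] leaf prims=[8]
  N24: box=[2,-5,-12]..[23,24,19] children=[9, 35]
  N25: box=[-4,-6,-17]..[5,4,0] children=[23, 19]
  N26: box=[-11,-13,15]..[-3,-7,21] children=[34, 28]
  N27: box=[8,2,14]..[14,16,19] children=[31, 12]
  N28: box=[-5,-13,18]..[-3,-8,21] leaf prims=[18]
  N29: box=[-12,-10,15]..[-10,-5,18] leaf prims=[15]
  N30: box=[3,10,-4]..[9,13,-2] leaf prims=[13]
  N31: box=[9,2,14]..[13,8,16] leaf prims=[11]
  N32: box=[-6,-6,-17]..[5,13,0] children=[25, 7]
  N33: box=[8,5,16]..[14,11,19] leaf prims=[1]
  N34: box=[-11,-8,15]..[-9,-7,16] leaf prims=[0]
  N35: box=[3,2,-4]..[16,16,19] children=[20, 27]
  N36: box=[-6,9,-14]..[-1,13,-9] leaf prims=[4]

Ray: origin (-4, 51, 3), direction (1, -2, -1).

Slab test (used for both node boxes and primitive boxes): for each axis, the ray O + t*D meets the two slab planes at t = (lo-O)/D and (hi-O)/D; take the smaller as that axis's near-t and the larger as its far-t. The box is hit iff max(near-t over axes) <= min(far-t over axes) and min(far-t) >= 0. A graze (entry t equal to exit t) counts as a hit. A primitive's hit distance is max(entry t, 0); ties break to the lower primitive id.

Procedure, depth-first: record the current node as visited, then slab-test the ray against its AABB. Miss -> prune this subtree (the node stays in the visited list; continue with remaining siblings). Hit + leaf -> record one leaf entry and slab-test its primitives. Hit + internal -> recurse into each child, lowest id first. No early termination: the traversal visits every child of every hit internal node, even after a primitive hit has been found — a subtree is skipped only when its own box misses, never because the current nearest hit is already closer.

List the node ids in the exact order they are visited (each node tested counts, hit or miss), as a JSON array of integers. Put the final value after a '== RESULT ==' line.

Walk:
N0 x:[-11,27] y:[27/2,32] z:[-18,20] -> hit [27/2,20], descend [16, 24]
  N16 x:[-11,9] y:[35/2,32] z:[-18,20] -> miss, prune
  N24 x:[6,27] y:[27/2,28] z:[-16,15] -> hit [27/2,15], descend [9, 35]
    N9 x:[6,27] y:[27/2,28] z:[6,15] -> hit [27/2,15], descend [1, 8]
      N1 x:[9,21] y:[27/2,45/2] z:[7,15] -> hit [27/2,15], descend [5, 13]
        N5 x:[9,20] y:[27/2,22] z:[7,14] -> hit [27/2,14], descend [4, 10]
          N4 x:[14,20] y:[27/2,33/2] z:[10,14] -> hit [14,14] leaf, test {P17@t=14}
          N10 x:[9,12] y:[20,22] z:[7,11] -> miss, prune
        N13 x:[17,21] y:[22,45/2] z:[9,15] -> miss, prune
      N8 x:[6,27] y:[22,28] z:[6,13] -> miss, prune
    N35 x:[7,20] y:[35/2,49/2] z:[-16,7] -> miss, prune

order=[0, 16, 24, 9, 1, 5, 4, 10, 13, 8, 35]  |boxes|=11  |leaves|=1  hit=P17

== RESULT ==
[0, 16, 24, 9, 1, 5, 4, 10, 13, 8, 35]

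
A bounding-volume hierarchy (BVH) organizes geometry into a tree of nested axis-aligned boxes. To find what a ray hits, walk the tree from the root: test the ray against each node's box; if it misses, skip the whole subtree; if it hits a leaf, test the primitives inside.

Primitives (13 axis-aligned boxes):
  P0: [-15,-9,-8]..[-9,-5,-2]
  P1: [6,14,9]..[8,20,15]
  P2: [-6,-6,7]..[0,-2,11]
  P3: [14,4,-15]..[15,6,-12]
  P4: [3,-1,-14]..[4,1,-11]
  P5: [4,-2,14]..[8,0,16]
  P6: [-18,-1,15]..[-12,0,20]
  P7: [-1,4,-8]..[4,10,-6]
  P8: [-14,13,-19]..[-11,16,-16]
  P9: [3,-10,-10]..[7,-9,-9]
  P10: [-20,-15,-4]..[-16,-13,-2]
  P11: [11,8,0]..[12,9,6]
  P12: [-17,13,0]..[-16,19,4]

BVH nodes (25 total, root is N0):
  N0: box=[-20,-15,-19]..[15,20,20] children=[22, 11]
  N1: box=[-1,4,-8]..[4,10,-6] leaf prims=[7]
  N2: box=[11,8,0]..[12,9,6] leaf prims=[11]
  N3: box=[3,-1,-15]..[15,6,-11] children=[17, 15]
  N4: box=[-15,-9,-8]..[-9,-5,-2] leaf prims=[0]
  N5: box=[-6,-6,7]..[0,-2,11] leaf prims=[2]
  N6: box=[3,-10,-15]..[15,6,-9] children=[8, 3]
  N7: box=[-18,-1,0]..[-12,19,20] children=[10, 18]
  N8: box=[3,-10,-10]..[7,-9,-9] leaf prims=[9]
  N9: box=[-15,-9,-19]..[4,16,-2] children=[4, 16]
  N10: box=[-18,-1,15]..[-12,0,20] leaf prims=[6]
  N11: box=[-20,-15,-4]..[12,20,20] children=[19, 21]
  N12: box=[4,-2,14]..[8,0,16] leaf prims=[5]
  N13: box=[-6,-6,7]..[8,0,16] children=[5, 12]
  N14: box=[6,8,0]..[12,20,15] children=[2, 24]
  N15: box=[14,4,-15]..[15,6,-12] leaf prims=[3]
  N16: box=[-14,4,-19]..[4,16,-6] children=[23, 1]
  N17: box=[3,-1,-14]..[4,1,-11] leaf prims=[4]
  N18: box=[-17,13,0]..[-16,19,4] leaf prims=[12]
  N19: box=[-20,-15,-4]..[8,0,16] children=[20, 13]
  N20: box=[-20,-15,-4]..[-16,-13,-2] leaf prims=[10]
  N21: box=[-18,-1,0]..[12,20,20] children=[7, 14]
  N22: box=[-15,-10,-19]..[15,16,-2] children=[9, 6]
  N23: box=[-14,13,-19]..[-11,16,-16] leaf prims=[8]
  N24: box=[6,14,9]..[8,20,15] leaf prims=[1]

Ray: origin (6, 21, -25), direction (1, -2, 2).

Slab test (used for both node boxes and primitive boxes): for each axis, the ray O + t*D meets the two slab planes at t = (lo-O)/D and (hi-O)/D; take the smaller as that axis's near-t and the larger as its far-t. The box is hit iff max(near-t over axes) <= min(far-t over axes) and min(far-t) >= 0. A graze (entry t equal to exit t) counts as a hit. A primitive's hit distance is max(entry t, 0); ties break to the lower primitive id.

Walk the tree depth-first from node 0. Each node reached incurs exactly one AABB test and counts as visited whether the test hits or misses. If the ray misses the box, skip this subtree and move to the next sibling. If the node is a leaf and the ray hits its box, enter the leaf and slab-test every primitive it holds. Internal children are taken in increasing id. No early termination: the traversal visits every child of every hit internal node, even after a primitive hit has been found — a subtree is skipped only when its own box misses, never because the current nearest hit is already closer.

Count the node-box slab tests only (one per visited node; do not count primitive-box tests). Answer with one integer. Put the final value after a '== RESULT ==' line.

Traverse from the root:
N0 x:[-26,9] y:[1/2,18] z:[3,45/2] -> hit [3,9], descend [11, 22]
  N11 x:[-26,6] y:[1/2,18] z:[21/2,45/2] -> miss, prune
  N22 x:[-21,9] y:[5/2,31/2] z:[3,23/2] -> hit [3,9], descend [6, 9]
    N6 x:[-3,9] y:[15/2,31/2] z:[5,8] -> hit [15/2,8], descend [3, 8]
      N3 x:[-3,9] y:[15/2,11] z:[5,7] -> miss, prune
      N8 x:[-3,1] y:[15,31/2] z:[15/2,8] -> miss, prune
    N9 x:[-21,-2] y:[5/2,15] z:[3,23/2] -> miss, prune

Visited [0, 11, 22, 6, 3, 8, 9]. Tests: 7 box, 0 leaf. Nearest: miss.

== RESULT ==
7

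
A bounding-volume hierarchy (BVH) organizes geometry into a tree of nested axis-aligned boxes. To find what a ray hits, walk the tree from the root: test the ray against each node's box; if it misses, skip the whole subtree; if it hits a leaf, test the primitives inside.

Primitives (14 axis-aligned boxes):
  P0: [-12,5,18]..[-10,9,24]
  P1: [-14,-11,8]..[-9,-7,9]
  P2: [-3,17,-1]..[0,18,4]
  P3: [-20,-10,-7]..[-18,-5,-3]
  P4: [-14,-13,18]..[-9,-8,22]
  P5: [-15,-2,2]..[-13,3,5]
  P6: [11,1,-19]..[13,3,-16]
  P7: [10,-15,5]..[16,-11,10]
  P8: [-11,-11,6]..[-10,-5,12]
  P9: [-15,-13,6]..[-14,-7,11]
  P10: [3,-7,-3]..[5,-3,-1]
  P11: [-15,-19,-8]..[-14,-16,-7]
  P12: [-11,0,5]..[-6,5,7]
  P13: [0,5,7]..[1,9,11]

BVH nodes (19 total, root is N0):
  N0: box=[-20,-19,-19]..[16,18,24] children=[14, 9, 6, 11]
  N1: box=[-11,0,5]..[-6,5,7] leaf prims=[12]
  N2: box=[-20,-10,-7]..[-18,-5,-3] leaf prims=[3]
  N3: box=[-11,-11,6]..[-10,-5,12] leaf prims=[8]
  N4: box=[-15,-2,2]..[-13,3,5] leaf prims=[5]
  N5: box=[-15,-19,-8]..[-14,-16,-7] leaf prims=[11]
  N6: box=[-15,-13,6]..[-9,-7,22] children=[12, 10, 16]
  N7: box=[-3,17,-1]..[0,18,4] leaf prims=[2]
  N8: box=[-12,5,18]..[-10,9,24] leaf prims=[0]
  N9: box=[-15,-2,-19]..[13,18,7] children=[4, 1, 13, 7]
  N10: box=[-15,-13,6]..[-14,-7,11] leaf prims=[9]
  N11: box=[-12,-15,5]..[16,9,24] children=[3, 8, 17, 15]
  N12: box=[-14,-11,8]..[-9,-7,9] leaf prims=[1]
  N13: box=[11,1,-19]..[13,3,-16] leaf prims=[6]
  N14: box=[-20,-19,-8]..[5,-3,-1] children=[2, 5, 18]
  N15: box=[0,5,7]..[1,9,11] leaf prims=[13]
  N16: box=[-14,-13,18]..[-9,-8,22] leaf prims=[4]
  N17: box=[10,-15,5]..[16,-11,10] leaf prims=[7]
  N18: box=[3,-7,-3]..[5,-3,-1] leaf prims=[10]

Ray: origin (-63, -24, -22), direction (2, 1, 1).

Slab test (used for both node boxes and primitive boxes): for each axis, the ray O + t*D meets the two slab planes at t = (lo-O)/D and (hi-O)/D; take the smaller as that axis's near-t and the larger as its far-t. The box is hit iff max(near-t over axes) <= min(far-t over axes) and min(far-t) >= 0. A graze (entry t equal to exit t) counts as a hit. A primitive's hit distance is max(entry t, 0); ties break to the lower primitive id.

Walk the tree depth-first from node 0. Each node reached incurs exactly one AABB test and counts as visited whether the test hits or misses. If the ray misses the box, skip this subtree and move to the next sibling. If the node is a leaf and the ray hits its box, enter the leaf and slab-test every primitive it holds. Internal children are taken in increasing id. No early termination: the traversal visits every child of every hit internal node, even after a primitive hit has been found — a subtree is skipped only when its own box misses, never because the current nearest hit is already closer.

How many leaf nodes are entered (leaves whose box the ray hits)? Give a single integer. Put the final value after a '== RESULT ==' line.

Walk:
N0 x:[43/2,79/2] y:[5,42] z:[3,46] -> hit [43/2,79/2], descend [6, 9, 11, 14]
  N6 x:[24,27] y:[11,17] z:[28,44] -> miss, prune
  N9 x:[24,38] y:[22,42] z:[3,29] -> hit [24,29], descend [1, 4, 7, 13]
    N1 x:[26,57/2] y:[24,29] z:[27,29] -> hit [27,57/2] leaf, test {P12@t=27}
    N4 x:[24,25] y:[22,27] z:[24,27] -> hit [24,25] leaf, test {P5@t=24}
    N7 x:[30,63/2] y:[41,42] z:[21,26] -> miss, prune
    N13 x:[37,38] y:[25,27] z:[3,6] -> miss, prune
  N11 x:[51/2,79/2] y:[9,33] z:[27,46] -> hit [27,33], descend [3, 8, 15, 17]
    N3 x:[26,53/2] y:[13,19] z:[28,34] -> miss, prune
    N8 x:[51/2,53/2] y:[29,33] z:[40,46] -> miss, prune
    N15 x:[63/2,32] y:[29,33] z:[29,33] -> hit [63/2,32] leaf, test {P13@t=63/2}
    N17 x:[73/2,79/2] y:[9,13] z:[27,32] -> miss, prune
  N14 x:[43/2,34] y:[5,21] z:[14,21] -> miss, prune

Visited [0, 6, 9, 1, 4, 7, 13, 11, 3, 8, 15, 17, 14]. Tests: 13 box, 3 leaf. Nearest: P5.

== RESULT ==
3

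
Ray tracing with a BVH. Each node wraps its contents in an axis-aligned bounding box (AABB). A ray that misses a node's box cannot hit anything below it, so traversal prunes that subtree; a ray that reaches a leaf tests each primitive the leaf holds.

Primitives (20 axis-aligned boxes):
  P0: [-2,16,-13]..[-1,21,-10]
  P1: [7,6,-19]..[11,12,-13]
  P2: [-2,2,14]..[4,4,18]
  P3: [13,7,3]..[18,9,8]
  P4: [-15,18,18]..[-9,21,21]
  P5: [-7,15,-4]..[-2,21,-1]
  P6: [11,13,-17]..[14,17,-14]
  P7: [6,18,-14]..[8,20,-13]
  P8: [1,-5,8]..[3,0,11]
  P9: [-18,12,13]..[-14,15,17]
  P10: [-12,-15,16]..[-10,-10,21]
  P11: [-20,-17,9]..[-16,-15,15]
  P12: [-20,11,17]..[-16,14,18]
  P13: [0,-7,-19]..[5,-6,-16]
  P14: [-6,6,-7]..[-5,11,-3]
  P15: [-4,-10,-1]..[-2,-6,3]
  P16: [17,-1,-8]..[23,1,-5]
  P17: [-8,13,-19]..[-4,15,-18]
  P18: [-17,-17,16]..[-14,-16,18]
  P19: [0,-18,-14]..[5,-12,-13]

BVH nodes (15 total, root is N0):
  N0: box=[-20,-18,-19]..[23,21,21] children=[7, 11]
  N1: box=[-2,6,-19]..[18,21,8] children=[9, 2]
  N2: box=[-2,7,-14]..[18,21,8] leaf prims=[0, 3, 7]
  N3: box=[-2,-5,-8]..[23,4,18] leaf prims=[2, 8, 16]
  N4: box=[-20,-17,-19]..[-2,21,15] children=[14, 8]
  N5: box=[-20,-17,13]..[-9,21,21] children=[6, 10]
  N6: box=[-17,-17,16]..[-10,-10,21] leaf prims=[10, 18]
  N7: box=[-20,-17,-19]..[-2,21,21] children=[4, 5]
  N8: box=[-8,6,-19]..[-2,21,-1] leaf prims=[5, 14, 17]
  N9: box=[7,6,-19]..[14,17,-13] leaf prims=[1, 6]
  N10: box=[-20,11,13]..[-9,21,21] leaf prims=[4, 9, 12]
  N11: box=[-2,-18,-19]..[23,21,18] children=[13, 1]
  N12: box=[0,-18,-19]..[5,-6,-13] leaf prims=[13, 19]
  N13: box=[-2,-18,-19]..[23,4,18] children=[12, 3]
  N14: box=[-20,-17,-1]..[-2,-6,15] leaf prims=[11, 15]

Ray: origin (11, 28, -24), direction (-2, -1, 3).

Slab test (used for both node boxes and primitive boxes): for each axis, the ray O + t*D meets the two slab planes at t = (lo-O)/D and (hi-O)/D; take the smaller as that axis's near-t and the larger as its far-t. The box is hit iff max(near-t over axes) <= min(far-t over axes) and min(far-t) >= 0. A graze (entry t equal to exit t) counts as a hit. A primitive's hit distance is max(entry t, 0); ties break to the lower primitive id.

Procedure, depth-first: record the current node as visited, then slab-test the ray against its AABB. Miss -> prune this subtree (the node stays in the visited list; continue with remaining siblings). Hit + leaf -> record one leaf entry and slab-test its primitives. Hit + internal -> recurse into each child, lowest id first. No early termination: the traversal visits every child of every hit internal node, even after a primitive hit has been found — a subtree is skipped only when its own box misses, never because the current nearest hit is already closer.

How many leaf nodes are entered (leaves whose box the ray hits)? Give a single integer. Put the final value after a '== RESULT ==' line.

Traverse from the root:
N0 x:[-6,31/2] y:[7,46] z:[5/3,15] -> hit [7,15], descend [7, 11]
  N7 x:[13/2,31/2] y:[7,45] z:[5/3,15] -> hit [7,15], descend [4, 5]
    N4 x:[13/2,31/2] y:[7,45] z:[5/3,13] -> hit [7,13], descend [8, 14]
      N8 x:[13/2,19/2] y:[7,22] z:[5/3,23/3] -> hit [7,23/3] leaf, test {P5@t=7, P14(miss), P17(miss)}
      N14 x:[13/2,31/2] y:[34,45] z:[23/3,13] -> miss, prune
    N5 x:[10,31/2] y:[7,45] z:[37/3,15] -> hit [37/3,15], descend [6, 10]
      N6 x:[21/2,14] y:[38,45] z:[40/3,15] -> miss, prune
      N10 x:[10,31/2] y:[7,17] z:[37/3,15] -> hit [37/3,15] leaf, test {P4(miss), P9@t=13, P12@t=14}
  N11 x:[-6,13/2] y:[7,46] z:[5/3,14] -> miss, prune

Visited [0, 7, 4, 8, 14, 5, 6, 10, 11]. Tests: 9 box, 2 leaf. Nearest: P5.

== RESULT ==
2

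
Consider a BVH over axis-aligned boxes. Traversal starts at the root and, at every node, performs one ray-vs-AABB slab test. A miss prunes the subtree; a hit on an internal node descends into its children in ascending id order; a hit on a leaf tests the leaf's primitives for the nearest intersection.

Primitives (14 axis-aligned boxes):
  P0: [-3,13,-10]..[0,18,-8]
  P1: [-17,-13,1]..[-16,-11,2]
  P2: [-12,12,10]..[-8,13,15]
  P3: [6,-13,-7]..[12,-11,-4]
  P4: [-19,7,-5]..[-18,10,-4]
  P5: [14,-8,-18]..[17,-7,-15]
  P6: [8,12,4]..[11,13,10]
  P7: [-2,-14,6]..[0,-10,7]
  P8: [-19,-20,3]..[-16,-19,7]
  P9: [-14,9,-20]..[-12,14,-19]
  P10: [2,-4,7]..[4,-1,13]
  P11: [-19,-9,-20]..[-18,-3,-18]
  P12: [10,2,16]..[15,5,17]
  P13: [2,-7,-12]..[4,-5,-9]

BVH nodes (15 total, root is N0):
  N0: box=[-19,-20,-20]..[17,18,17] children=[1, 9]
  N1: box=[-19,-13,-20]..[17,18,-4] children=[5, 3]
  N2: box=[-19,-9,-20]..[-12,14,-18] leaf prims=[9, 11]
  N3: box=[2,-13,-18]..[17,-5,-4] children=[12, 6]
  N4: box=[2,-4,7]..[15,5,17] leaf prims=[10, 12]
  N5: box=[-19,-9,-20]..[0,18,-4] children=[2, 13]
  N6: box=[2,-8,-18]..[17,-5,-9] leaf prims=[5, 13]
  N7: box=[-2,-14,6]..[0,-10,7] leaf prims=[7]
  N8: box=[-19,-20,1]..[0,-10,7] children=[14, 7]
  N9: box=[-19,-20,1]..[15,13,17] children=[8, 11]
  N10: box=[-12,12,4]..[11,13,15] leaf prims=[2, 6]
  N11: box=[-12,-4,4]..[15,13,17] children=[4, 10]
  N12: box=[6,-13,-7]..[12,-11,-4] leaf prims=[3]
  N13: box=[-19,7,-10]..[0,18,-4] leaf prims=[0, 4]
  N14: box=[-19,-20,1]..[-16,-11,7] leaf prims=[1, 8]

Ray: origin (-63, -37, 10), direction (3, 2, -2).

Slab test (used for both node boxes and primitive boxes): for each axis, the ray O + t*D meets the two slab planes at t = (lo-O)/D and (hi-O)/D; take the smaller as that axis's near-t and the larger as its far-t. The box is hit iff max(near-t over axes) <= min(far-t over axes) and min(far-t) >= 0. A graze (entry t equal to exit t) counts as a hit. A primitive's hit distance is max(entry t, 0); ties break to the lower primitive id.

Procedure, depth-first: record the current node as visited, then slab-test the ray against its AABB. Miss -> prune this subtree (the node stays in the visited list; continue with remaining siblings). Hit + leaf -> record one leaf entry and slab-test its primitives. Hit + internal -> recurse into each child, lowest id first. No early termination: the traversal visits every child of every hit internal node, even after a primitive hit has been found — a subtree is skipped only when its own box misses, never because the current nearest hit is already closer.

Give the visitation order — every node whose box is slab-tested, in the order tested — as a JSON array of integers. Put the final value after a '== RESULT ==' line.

Walk:
N0 x:[44/3,80/3] y:[17/2,55/2] z:[-7/2,15] -> hit [44/3,15], descend [1, 9]
  N1 x:[44/3,80/3] y:[12,55/2] z:[7,15] -> hit [44/3,15], descend [3, 5]
    N3 x:[65/3,80/3] y:[12,16] z:[7,14] -> miss, prune
    N5 x:[44/3,21] y:[14,55/2] z:[7,15] -> hit [44/3,15], descend [2, 13]
      N2 x:[44/3,17] y:[14,51/2] z:[14,15] -> hit [44/3,15] leaf, test {P9(miss), P11@t=44/3}
      N13 x:[44/3,21] y:[22,55/2] z:[7,10] -> miss, prune
  N9 x:[44/3,26] y:[17/2,25] z:[-7/2,9/2] -> miss, prune

order=[0, 1, 3, 5, 2, 13, 9]  |boxes|=7  |leaves|=1  hit=P11

== RESULT ==
[0, 1, 3, 5, 2, 13, 9]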